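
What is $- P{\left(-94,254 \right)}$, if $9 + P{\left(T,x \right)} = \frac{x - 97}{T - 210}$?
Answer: $\frac{2893}{304} \approx 9.5164$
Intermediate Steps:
$P{\left(T,x \right)} = -9 + \frac{-97 + x}{-210 + T}$ ($P{\left(T,x \right)} = -9 + \frac{x - 97}{T - 210} = -9 + \frac{-97 + x}{-210 + T}$)
$- P{\left(-94,254 \right)} = - \frac{1793 + 254 - -846}{-210 - 94} = - \frac{1793 + 254 + 846}{-304} = - \frac{\left(-1\right) 2893}{304} = \left(-1\right) \left(- \frac{2893}{304}\right) = \frac{2893}{304}$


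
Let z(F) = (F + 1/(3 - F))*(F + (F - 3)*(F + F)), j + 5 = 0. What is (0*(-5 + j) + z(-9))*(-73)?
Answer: 538959/4 ≈ 1.3474e+5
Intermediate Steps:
j = -5 (j = -5 + 0 = -5)
z(F) = (F + 1/(3 - F))*(F + 2*F*(-3 + F)) (z(F) = (F + 1/(3 - F))*(F + (-3 + F)*(2*F)) = (F + 1/(3 - F))*(F + 2*F*(-3 + F)))
(0*(-5 + j) + z(-9))*(-73) = (0*(-5 - 5) - 9*(5 - 11*(-9)² + 2*(-9)³ + 13*(-9))/(-3 - 9))*(-73) = (0*(-10) - 9*(5 - 11*81 + 2*(-729) - 117)/(-12))*(-73) = (0 - 9*(-1/12)*(5 - 891 - 1458 - 117))*(-73) = (0 - 9*(-1/12)*(-2461))*(-73) = (0 - 7383/4)*(-73) = -7383/4*(-73) = 538959/4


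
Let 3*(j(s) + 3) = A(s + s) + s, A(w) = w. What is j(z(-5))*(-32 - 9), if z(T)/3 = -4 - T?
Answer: 0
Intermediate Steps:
z(T) = -12 - 3*T (z(T) = 3*(-4 - T) = -12 - 3*T)
j(s) = -3 + s (j(s) = -3 + ((s + s) + s)/3 = -3 + (2*s + s)/3 = -3 + (3*s)/3 = -3 + s)
j(z(-5))*(-32 - 9) = (-3 + (-12 - 3*(-5)))*(-32 - 9) = (-3 + (-12 + 15))*(-41) = (-3 + 3)*(-41) = 0*(-41) = 0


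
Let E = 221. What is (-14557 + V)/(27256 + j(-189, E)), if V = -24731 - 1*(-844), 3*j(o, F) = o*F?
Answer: -38444/13333 ≈ -2.8834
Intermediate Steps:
j(o, F) = F*o/3 (j(o, F) = (o*F)/3 = (F*o)/3 = F*o/3)
V = -23887 (V = -24731 + 844 = -23887)
(-14557 + V)/(27256 + j(-189, E)) = (-14557 - 23887)/(27256 + (⅓)*221*(-189)) = -38444/(27256 - 13923) = -38444/13333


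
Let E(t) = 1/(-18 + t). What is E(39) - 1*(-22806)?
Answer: 478927/21 ≈ 22806.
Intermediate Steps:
E(39) - 1*(-22806) = 1/(-18 + 39) - 1*(-22806) = 1/21 + 22806 = 478927/21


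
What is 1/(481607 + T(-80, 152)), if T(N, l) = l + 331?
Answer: 1/482090 ≈ 2.0743e-6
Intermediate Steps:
T(N, l) = 331 + l
1/(481607 + T(-80, 152)) = 1/(481607 + (331 + 152)) = 1/(481607 + 483) = 1/482090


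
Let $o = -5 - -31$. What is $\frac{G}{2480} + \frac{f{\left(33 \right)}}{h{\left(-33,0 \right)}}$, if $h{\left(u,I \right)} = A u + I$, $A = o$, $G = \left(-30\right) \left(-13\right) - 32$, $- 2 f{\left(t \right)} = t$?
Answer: $\frac{2637}{16120} \approx 0.16359$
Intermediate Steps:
$o = 26$ ($o = -5 + 31 = 26$)
$f{\left(t \right)} = - \frac{t}{2}$
$G = 358$ ($G = 390 - 32 = 358$)
$A = 26$
$h{\left(u,I \right)} = I + 26 u$ ($h{\left(u,I \right)} = 26 u + I = I + 26 u$)
$\frac{G}{2480} + \frac{f{\left(33 \right)}}{h{\left(-33,0 \right)}} = \frac{358}{2480} + \frac{\left(- \frac{1}{2}\right) 33}{0 + 26 \left(-33\right)} = 358 \cdot \frac{1}{2480} - \frac{33}{2 \left(0 - 858\right)} = \frac{179}{1240} - \frac{33}{2 \left(-858\right)} = \frac{179}{1240} - - \frac{1}{52} = \frac{179}{1240} + \frac{1}{52} = \frac{2637}{16120}$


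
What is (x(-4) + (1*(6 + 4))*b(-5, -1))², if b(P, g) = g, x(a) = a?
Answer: 196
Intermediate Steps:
(x(-4) + (1*(6 + 4))*b(-5, -1))² = (-4 + (1*(6 + 4))*(-1))² = (-4 + (1*10)*(-1))² = (-4 + 10*(-1))² = (-4 - 10)² = (-14)² = 196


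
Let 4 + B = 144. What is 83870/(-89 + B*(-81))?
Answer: -83870/11429 ≈ -7.3383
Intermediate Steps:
B = 140 (B = -4 + 144 = 140)
83870/(-89 + B*(-81)) = 83870/(-89 + 140*(-81)) = 83870/(-89 - 11340) = 83870/(-11429) = 83870*(-1/11429) = -83870/11429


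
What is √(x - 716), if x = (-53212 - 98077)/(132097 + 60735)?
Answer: I*√416453850013/24104 ≈ 26.773*I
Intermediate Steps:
x = -151289/192832 ≈ -0.78456
√(x - 716) = √(-151289/192832 - 716) = √(-138219001/192832) = I*√416453850013/24104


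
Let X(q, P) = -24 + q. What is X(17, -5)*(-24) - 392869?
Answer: -392701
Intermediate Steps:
X(17, -5)*(-24) - 392869 = (-24 + 17)*(-24) - 392869 = -7*(-24) - 392869 = 168 - 392869 = -392701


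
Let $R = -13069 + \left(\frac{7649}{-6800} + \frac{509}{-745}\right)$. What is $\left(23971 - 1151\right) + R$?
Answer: $\frac{9877881259}{1013200} \approx 9749.2$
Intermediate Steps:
$R = - \frac{13243342741}{1013200}$ ($R = -13069 + \left(7649 \left(- \frac{1}{6800}\right) + 509 \left(- \frac{1}{745}\right)\right) = -13069 - \frac{1831941}{1013200} = - \frac{13243342741}{1013200} \approx -13071.0$)
$\left(23971 - 1151\right) + R = \left(23971 - 1151\right) - \frac{13243342741}{1013200} = 22820 - \frac{13243342741}{1013200} = \frac{9877881259}{1013200}$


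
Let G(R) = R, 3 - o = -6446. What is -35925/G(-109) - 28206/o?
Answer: 228605871/702941 ≈ 325.21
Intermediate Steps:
o = 6449 (o = 3 - 1*(-6446) = 3 + 6446 = 6449)
-35925/G(-109) - 28206/o = -35925/(-109) - 28206/6449 = -35925*(-1/109) - 28206*1/6449 = 35925/109 - 28206/6449 = 228605871/702941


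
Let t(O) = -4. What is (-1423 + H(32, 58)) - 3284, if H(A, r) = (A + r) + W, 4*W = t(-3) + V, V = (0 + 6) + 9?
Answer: -18457/4 ≈ -4614.3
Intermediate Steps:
V = 15 (V = 6 + 9 = 15)
W = 11/4 (W = (-4 + 15)/4 = (1/4)*11 = 11/4 ≈ 2.7500)
H(A, r) = 11/4 + A + r (H(A, r) = (A + r) + 11/4 = 11/4 + A + r)
(-1423 + H(32, 58)) - 3284 = (-1423 + (11/4 + 32 + 58)) - 3284 = (-1423 + 371/4) - 3284 = -5321/4 - 3284 = -18457/4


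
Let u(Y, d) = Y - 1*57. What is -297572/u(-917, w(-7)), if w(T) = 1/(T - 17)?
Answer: 148786/487 ≈ 305.52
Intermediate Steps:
w(T) = 1/(-17 + T)
u(Y, d) = -57 + Y (u(Y, d) = Y - 57 = -57 + Y)
-297572/u(-917, w(-7)) = -297572/(-57 - 917) = -297572/(-974) = -297572*(-1/974) = 148786/487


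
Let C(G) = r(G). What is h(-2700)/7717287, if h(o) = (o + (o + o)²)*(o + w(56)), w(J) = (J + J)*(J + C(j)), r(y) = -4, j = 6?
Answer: 30362468400/2572429 ≈ 11803.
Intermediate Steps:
C(G) = -4
w(J) = 2*J*(-4 + J) (w(J) = (J + J)*(J - 4) = (2*J)*(-4 + J) = 2*J*(-4 + J))
h(o) = (5824 + o)*(o + 4*o²) (h(o) = (o + (o + o)²)*(o + 2*56*(-4 + 56)) = (o + (2*o)²)*(o + 2*56*52) = (o + 4*o²)*(o + 5824) = (o + 4*o²)*(5824 + o) = (5824 + o)*(o + 4*o²))
h(-2700)/7717287 = -2700*(5824 + 4*(-2700)² + 23297*(-2700))/7717287 = -2700*(5824 + 4*7290000 - 62901900)*(1/7717287) = -2700*(5824 + 29160000 - 62901900)*(1/7717287) = -2700*(-33736076)*(1/7717287) = 91087405200*(1/7717287) = 30362468400/2572429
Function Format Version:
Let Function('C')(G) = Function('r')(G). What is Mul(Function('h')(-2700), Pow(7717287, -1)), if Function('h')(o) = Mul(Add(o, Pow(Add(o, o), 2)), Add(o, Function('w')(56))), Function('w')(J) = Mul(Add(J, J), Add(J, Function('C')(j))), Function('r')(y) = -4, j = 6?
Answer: Rational(30362468400, 2572429) ≈ 11803.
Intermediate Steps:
Function('C')(G) = -4
Function('w')(J) = Mul(2, J, Add(-4, J)) (Function('w')(J) = Mul(Add(J, J), Add(J, -4)) = Mul(Mul(2, J), Add(-4, J)) = Mul(2, J, Add(-4, J)))
Function('h')(o) = Mul(Add(5824, o), Add(o, Mul(4, Pow(o, 2)))) (Function('h')(o) = Mul(Add(o, Pow(Add(o, o), 2)), Add(o, Mul(2, 56, Add(-4, 56)))) = Mul(Add(o, Pow(Mul(2, o), 2)), Add(o, Mul(2, 56, 52))) = Mul(Add(o, Mul(4, Pow(o, 2))), Add(o, 5824)) = Mul(Add(o, Mul(4, Pow(o, 2))), Add(5824, o)) = Mul(Add(5824, o), Add(o, Mul(4, Pow(o, 2)))))
Mul(Function('h')(-2700), Pow(7717287, -1)) = Mul(Mul(-2700, Add(5824, Mul(4, Pow(-2700, 2)), Mul(23297, -2700))), Pow(7717287, -1)) = Mul(Mul(-2700, Add(5824, Mul(4, 7290000), -62901900)), Rational(1, 7717287)) = Mul(Mul(-2700, Add(5824, 29160000, -62901900)), Rational(1, 7717287)) = Mul(Mul(-2700, -33736076), Rational(1, 7717287)) = Mul(91087405200, Rational(1, 7717287)) = Rational(30362468400, 2572429)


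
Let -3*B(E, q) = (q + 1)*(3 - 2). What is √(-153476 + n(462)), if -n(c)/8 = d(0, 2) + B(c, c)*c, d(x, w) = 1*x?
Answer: 2*√104235 ≈ 645.71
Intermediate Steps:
d(x, w) = x
B(E, q) = -⅓ - q/3 (B(E, q) = -(q + 1)*(3 - 2)/3 = -(1 + q)/3 = -⅓ - q/3)
n(c) = -8*c*(-⅓ - c/3) (n(c) = -8*(0 + (-⅓ - c/3)*c) = -8*(0 + c*(-⅓ - c/3)) = -8*c*(-⅓ - c/3))
√(-153476 + n(462)) = √(-153476 + (8/3)*462*(1 + 462)) = √(-153476 + (8/3)*462*463) = √(-153476 + 570416) = √416940 = 2*√104235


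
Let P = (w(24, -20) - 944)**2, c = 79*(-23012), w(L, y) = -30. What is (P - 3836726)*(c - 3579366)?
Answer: 15587712697700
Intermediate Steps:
c = -1817948
P = 948676 (P = (-30 - 944)**2 = (-974)**2 = 948676)
(P - 3836726)*(c - 3579366) = (948676 - 3836726)*(-1817948 - 3579366) = -2888050*(-5397314) = 15587712697700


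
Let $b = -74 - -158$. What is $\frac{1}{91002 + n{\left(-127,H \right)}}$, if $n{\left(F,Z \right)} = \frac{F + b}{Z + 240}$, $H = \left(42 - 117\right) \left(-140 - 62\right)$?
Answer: $\frac{15390}{1400520737} \approx 1.0989 \cdot 10^{-5}$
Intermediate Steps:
$b = 84$ ($b = -74 + 158 = 84$)
$H = 15150$ ($H = \left(-75\right) \left(-202\right) = 15150$)
$n{\left(F,Z \right)} = \frac{84 + F}{240 + Z}$ ($n{\left(F,Z \right)} = \frac{F + 84}{Z + 240} = \frac{84 + F}{240 + Z}$)
$\frac{1}{91002 + n{\left(-127,H \right)}} = \frac{1}{91002 + \frac{84 - 127}{240 + 15150}} = \frac{1}{91002 + \frac{1}{15390} \left(-43\right)} = \frac{1}{91002 - \frac{43}{15390}} = \frac{1}{\frac{1400520737}{15390}} = \frac{15390}{1400520737}$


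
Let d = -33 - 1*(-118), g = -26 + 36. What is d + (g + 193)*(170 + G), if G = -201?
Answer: -6208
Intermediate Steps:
g = 10
d = 85 (d = -33 + 118 = 85)
d + (g + 193)*(170 + G) = 85 + (10 + 193)*(170 - 201) = 85 + 203*(-31) = 85 - 6293 = -6208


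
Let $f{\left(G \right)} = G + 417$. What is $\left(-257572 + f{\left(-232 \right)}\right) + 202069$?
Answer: $-55318$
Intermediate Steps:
$f{\left(G \right)} = 417 + G$
$\left(-257572 + f{\left(-232 \right)}\right) + 202069 = \left(-257572 + \left(417 - 232\right)\right) + 202069 = \left(-257572 + 185\right) + 202069 = -257387 + 202069 = -55318$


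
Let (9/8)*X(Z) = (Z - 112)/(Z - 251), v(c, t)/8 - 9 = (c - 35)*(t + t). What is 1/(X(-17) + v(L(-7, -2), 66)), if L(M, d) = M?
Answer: -201/8900194 ≈ -2.2584e-5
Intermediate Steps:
v(c, t) = 72 + 16*t*(-35 + c) (v(c, t) = 72 + 8*((c - 35)*(t + t)) = 72 + 8*((-35 + c)*(2*t)) = 72 + 8*(2*t*(-35 + c)) = 72 + 16*t*(-35 + c))
X(Z) = 8*(-112 + Z)/(9*(-251 + Z)) (X(Z) = 8*((Z - 112)/(Z - 251))/9 = 8*((-112 + Z)/(-251 + Z))/9 = 8*(-112 + Z)/(9*(-251 + Z)))
1/(X(-17) + v(L(-7, -2), 66)) = 1/(8*(-112 - 17)/(9*(-251 - 17)) + (72 - 560*66 + 16*(-7)*66)) = 1/((8/9)*(-129)/(-268) + (72 - 36960 - 7392)) = 1/((8/9)*(-1/268)*(-129) - 44280) = 1/(86/201 - 44280) = 1/(-8900194/201) = -201/8900194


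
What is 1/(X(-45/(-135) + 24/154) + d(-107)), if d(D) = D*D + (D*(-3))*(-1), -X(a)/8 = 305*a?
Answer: 231/2294848 ≈ 0.00010066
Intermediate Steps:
X(a) = -2440*a
d(D) = D² + 3*D (d(D) = D² - 3*D*(-1) = D² + 3*D)
1/(X(-45/(-135) + 24/154) + d(-107)) = 1/(-2440*(-45/(-135) + 24/154) - 107*(3 - 107)) = 1/(-2440*(-45*(-1/135) + 24*(1/154)) - 107*(-104)) = 1/(-2440*(⅓ + 12/77) + 11128) = 1/(-2440*113/231 + 11128) = 1/(-275720/231 + 11128) = 1/(2294848/231) = 231/2294848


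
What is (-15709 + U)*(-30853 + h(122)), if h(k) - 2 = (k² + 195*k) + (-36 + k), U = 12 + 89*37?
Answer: -98103236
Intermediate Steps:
U = 3305 (U = 12 + 3293 = 3305)
h(k) = -34 + k² + 196*k (h(k) = 2 + ((k² + 195*k) + (-36 + k)) = 2 + (-36 + k² + 196*k) = -34 + k² + 196*k)
(-15709 + U)*(-30853 + h(122)) = (-15709 + 3305)*(-30853 + (-34 + 122² + 196*122)) = -12404*(-30853 + (-34 + 14884 + 23912)) = -12404*(-30853 + 38762) = -12404*7909 = -98103236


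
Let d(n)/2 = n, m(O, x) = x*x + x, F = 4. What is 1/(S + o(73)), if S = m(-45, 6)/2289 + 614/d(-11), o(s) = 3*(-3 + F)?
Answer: -1199/29844 ≈ -0.040176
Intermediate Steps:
m(O, x) = x + x**2 (m(O, x) = x**2 + x = x + x**2)
d(n) = 2*n
o(s) = 3 (o(s) = 3*(-3 + 4) = 3*1 = 3)
S = -33441/1199 (S = (6*(1 + 6))/2289 + 614/((2*(-11))) = (6*7)*(1/2289) + 614/(-22) = 42*(1/2289) + 614*(-1/22) = 2/109 - 307/11 = -33441/1199 ≈ -27.891)
1/(S + o(73)) = 1/(-33441/1199 + 3) = 1/(-29844/1199) = -1199/29844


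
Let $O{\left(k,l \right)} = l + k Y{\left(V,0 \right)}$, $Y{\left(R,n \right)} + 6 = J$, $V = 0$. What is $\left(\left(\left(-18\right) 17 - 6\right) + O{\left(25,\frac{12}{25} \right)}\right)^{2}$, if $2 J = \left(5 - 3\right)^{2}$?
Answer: $\frac{105842944}{625} \approx 1.6935 \cdot 10^{5}$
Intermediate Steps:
$J = 2$ ($J = \frac{\left(5 - 3\right)^{2}}{2} = \frac{2^{2}}{2} = \frac{1}{2} \cdot 4 = 2$)
$Y{\left(R,n \right)} = -4$ ($Y{\left(R,n \right)} = -6 + 2 = -4$)
$O{\left(k,l \right)} = l - 4 k$ ($O{\left(k,l \right)} = l + k \left(-4\right) = l - 4 k$)
$\left(\left(\left(-18\right) 17 - 6\right) + O{\left(25,\frac{12}{25} \right)}\right)^{2} = \left(\left(\left(-18\right) 17 - 6\right) + \left(\frac{12}{25} - 100\right)\right)^{2} = \left(\left(-306 - 6\right) + \left(12 \cdot \frac{1}{25} - 100\right)\right)^{2} = \left(-312 + \left(\frac{12}{25} - 100\right)\right)^{2} = \left(-312 - \frac{2488}{25}\right)^{2} = \left(- \frac{10288}{25}\right)^{2} = \frac{105842944}{625}$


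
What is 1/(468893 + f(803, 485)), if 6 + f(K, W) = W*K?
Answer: 1/858342 ≈ 1.1650e-6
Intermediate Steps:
f(K, W) = -6 + K*W (f(K, W) = -6 + W*K = -6 + K*W)
1/(468893 + f(803, 485)) = 1/(468893 + (-6 + 803*485)) = 1/(468893 + (-6 + 389455)) = 1/(468893 + 389449) = 1/858342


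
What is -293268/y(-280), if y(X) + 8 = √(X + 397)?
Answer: -2346144/53 - 879804*√13/53 ≈ -1.0412e+5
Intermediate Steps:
y(X) = -8 + √(397 + X) (y(X) = -8 + √(X + 397) = -8 + √(397 + X))
-293268/y(-280) = -293268/(-8 + √(397 - 280)) = -293268/(-8 + √117) = -293268/(-8 + 3*√13)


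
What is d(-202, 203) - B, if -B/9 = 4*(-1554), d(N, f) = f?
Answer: -55741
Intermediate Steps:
B = 55944 (B = -36*(-1554) = -9*(-6216) = 55944)
d(-202, 203) - B = 203 - 1*55944 = 203 - 55944 = -55741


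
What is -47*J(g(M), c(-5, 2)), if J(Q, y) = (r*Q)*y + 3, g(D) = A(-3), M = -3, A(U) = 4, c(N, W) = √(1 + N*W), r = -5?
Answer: -141 + 2820*I ≈ -141.0 + 2820.0*I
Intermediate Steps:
g(D) = 4
J(Q, y) = 3 - 5*Q*y (J(Q, y) = (-5*Q)*y + 3 = -5*Q*y + 3 = 3 - 5*Q*y)
-47*J(g(M), c(-5, 2)) = -47*(3 - 5*4*√(1 - 5*2)) = -47*(3 - 5*4*√(1 - 10)) = -47*(3 - 5*4*√(-9)) = -47*(3 - 5*4*3*I) = -47*(3 - 60*I) = -141 + 2820*I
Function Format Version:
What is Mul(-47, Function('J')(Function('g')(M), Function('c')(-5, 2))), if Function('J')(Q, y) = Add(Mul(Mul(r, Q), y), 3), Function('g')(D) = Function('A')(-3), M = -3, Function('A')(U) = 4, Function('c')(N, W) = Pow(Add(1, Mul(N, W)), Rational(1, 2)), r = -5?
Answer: Add(-141, Mul(2820, I)) ≈ Add(-141.00, Mul(2820.0, I))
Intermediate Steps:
Function('g')(D) = 4
Function('J')(Q, y) = Add(3, Mul(-5, Q, y)) (Function('J')(Q, y) = Add(Mul(Mul(-5, Q), y), 3) = Add(Mul(-5, Q, y), 3) = Add(3, Mul(-5, Q, y)))
Mul(-47, Function('J')(Function('g')(M), Function('c')(-5, 2))) = Mul(-47, Add(3, Mul(-5, 4, Pow(Add(1, Mul(-5, 2)), Rational(1, 2))))) = Mul(-47, Add(3, Mul(-5, 4, Pow(Add(1, -10), Rational(1, 2))))) = Mul(-47, Add(3, Mul(-5, 4, Pow(-9, Rational(1, 2))))) = Mul(-47, Add(3, Mul(-5, 4, Mul(3, I)))) = Mul(-47, Add(3, Mul(-60, I))) = Add(-141, Mul(2820, I))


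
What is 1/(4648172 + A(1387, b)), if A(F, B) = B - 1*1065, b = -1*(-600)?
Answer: 1/4647707 ≈ 2.1516e-7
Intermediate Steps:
b = 600
A(F, B) = -1065 + B (A(F, B) = B - 1065 = -1065 + B)
1/(4648172 + A(1387, b)) = 1/(4648172 + (-1065 + 600)) = 1/(4648172 - 465) = 1/4647707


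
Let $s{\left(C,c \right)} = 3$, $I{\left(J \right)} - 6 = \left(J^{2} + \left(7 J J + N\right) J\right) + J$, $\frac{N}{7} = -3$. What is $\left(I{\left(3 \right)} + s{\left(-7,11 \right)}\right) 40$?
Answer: $5880$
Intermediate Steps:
$N = -21$ ($N = 7 \left(-3\right) = -21$)
$I{\left(J \right)} = 6 + J + J^{2} + J \left(-21 + 7 J^{2}\right)$ ($I{\left(J \right)} = 6 + \left(\left(J^{2} + \left(7 J J - 21\right) J\right) + J\right) = 6 + \left(\left(J^{2} + \left(7 J^{2} - 21\right) J\right) + J\right) = 6 + \left(\left(J^{2} + \left(-21 + 7 J^{2}\right) J\right) + J\right) = 6 + \left(\left(J^{2} + J \left(-21 + 7 J^{2}\right)\right) + J\right) = 6 + \left(J + J^{2} + J \left(-21 + 7 J^{2}\right)\right) = 6 + J + J^{2} + J \left(-21 + 7 J^{2}\right)$)
$\left(I{\left(3 \right)} + s{\left(-7,11 \right)}\right) 40 = \left(\left(6 + 3^{2} - 60 + 7 \cdot 3^{3}\right) + 3\right) 40 = \left(\left(6 + 9 - 60 + 7 \cdot 27\right) + 3\right) 40 = \left(\left(6 + 9 - 60 + 189\right) + 3\right) 40 = \left(144 + 3\right) 40 = 147 \cdot 40 = 5880$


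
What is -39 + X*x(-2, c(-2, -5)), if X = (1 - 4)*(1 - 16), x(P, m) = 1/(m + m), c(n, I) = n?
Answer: -201/4 ≈ -50.250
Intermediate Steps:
x(P, m) = 1/(2*m)
X = 45 (X = -3*(-15) = 45)
-39 + X*x(-2, c(-2, -5)) = -39 + 45*((½)/(-2)) = -39 + 45*((½)*(-½)) = -39 + 45*(-¼) = -39 - 45/4 = -201/4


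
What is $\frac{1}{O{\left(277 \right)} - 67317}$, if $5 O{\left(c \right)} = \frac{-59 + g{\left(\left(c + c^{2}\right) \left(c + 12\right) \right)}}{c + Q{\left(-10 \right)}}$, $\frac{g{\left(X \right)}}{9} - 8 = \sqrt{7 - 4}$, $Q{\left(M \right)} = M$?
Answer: $- \frac{119974022970}{8076290135984881} - \frac{12015 \sqrt{3}}{8076290135984881} \approx -1.4855 \cdot 10^{-5}$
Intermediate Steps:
$g{\left(X \right)} = 72 + 9 \sqrt{3}$ ($g{\left(X \right)} = 72 + 9 \sqrt{7 - 4} = 72 + 9 \sqrt{3}$)
$O{\left(c \right)} = \frac{13 + 9 \sqrt{3}}{5 \left(-10 + c\right)}$ ($O{\left(c \right)} = \frac{\left(-59 + \left(72 + 9 \sqrt{3}\right)\right) \frac{1}{c - 10}}{5} = \frac{\left(13 + 9 \sqrt{3}\right) \frac{1}{-10 + c}}{5} = \frac{\frac{1}{-10 + c} \left(13 + 9 \sqrt{3}\right)}{5} = \frac{13 + 9 \sqrt{3}}{5 \left(-10 + c\right)}$)
$\frac{1}{O{\left(277 \right)} - 67317} = \frac{1}{\frac{13 + 9 \sqrt{3}}{5 \left(-10 + 277\right)} - 67317} = \frac{1}{\frac{13 + 9 \sqrt{3}}{5 \cdot 267} - 67317} = \frac{1}{\frac{1}{5} \cdot \frac{1}{267} \left(13 + 9 \sqrt{3}\right) - 67317} = \frac{1}{\left(\frac{13}{1335} + \frac{3 \sqrt{3}}{445}\right) - 67317} = \frac{1}{- \frac{89868182}{1335} + \frac{3 \sqrt{3}}{445}}$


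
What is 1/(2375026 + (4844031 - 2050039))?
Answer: 1/5169018 ≈ 1.9346e-7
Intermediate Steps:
1/(2375026 + (4844031 - 2050039)) = 1/(2375026 + 2793992) = 1/5169018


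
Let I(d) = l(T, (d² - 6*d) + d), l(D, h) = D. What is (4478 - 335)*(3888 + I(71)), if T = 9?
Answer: 16145271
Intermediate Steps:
I(d) = 9
(4478 - 335)*(3888 + I(71)) = (4478 - 335)*(3888 + 9) = 4143*3897 = 16145271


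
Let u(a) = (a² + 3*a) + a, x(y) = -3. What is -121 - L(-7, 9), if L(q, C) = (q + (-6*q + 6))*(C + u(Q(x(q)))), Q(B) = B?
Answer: -367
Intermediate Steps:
u(a) = a² + 4*a
L(q, C) = (-3 + C)*(6 - 5*q) (L(q, C) = (q + (-6*q + 6))*(C - 3*(4 - 3)) = (q + (6 - 6*q))*(C - 3*1) = (6 - 5*q)*(C - 3) = (6 - 5*q)*(-3 + C) = (-3 + C)*(6 - 5*q))
-121 - L(-7, 9) = -121 - (-18 + 6*9 + 15*(-7) - 5*9*(-7)) = -121 - (-18 + 54 - 105 + 315) = -121 - 1*246 = -121 - 246 = -367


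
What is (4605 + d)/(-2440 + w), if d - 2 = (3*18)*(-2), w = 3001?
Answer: 409/51 ≈ 8.0196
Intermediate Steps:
d = -106 (d = 2 + (3*18)*(-2) = 2 + 54*(-2) = 2 - 108 = -106)
(4605 + d)/(-2440 + w) = (4605 - 106)/(-2440 + 3001) = 4499/561 = 4499*(1/561) = 409/51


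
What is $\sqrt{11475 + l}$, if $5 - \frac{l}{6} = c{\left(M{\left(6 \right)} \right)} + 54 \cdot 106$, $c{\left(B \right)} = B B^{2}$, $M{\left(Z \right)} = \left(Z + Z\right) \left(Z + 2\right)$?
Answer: $i \sqrt{5331255} \approx 2309.0 i$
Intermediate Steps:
$M{\left(Z \right)} = 2 Z \left(2 + Z\right)$
$c{\left(B \right)} = B^{3}$
$l = -5342730$ ($l = 30 - 6 \left(\left(2 \cdot 6 \left(2 + 6\right)\right)^{3} + 54 \cdot 106\right) = 30 - 6 \left(\left(2 \cdot 6 \cdot 8\right)^{3} + 5724\right) = 30 - 6 \left(96^{3} + 5724\right) = 30 - 6 \left(884736 + 5724\right) = 30 - 5342760 = -5342730$)
$\sqrt{11475 + l} = \sqrt{11475 - 5342730} = \sqrt{-5331255} = i \sqrt{5331255}$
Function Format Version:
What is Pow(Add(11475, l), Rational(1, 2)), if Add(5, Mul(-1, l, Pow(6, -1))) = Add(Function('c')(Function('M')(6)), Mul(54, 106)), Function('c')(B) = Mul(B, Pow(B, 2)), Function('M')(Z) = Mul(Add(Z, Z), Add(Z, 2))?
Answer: Mul(I, Pow(5331255, Rational(1, 2))) ≈ Mul(2309.0, I)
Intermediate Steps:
Function('M')(Z) = Mul(2, Z, Add(2, Z)) (Function('M')(Z) = Mul(Mul(2, Z), Add(2, Z)) = Mul(2, Z, Add(2, Z)))
Function('c')(B) = Pow(B, 3)
l = -5342730 (l = Add(30, Mul(-6, Add(Pow(Mul(2, 6, Add(2, 6)), 3), Mul(54, 106)))) = Add(30, Mul(-6, Add(Pow(Mul(2, 6, 8), 3), 5724))) = Add(30, Mul(-6, Add(Pow(96, 3), 5724))) = Add(30, Mul(-6, Add(884736, 5724))) = Add(30, Mul(-6, 890460)) = Add(30, -5342760) = -5342730)
Pow(Add(11475, l), Rational(1, 2)) = Pow(Add(11475, -5342730), Rational(1, 2)) = Pow(-5331255, Rational(1, 2)) = Mul(I, Pow(5331255, Rational(1, 2)))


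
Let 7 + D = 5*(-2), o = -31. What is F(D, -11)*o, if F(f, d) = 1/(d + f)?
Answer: 31/28 ≈ 1.1071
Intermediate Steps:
D = -17 (D = -7 + 5*(-2) = -7 - 10 = -17)
F(D, -11)*o = -31/(-11 - 17) = -31/(-28) = -1/28*(-31) = 31/28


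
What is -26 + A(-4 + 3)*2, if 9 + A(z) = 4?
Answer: -36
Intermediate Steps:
A(z) = -5 (A(z) = -9 + 4 = -5)
-26 + A(-4 + 3)*2 = -26 - 5*2 = -26 - 10 = -36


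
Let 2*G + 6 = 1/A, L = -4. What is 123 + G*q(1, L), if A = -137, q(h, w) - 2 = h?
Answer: 31233/274 ≈ 113.99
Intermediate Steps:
q(h, w) = 2 + h
G = -823/274 (G = -3 + (½)/(-137) = -3 + (½)*(-1/137) = -3 - 1/274 = -823/274 ≈ -3.0037)
123 + G*q(1, L) = 123 - 823*(2 + 1)/274 = 123 - 823/274*3 = 123 - 2469/274 = 31233/274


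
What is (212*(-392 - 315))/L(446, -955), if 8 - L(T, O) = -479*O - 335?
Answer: 74942/228551 ≈ 0.32790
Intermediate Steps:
L(T, O) = 343 + 479*O (L(T, O) = 8 - (-479*O - 335) = 8 - (-335 - 479*O) = 8 + (335 + 479*O) = 343 + 479*O)
(212*(-392 - 315))/L(446, -955) = (212*(-392 - 315))/(343 + 479*(-955)) = (212*(-707))/(343 - 457445) = -149884/(-457102) = -149884*(-1/457102) = 74942/228551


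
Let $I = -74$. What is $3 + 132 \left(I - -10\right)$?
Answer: $-8445$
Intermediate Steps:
$3 + 132 \left(I - -10\right) = 3 + 132 \left(-74 - -10\right) = 3 + 132 \left(-74 + 10\right) = 3 + 132 \left(-64\right) = 3 - 8448 = -8445$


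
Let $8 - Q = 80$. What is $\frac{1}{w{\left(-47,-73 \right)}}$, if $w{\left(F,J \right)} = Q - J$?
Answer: $1$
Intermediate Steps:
$Q = -72$ ($Q = 8 - 80 = -72$)
$w{\left(F,J \right)} = -72 - J$
$\frac{1}{w{\left(-47,-73 \right)}} = \frac{1}{-72 - -73} = \frac{1}{-72 + 73} = 1^{-1} = 1$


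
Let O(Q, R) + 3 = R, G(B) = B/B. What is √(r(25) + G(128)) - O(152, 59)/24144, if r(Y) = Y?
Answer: -7/3018 + √26 ≈ 5.0967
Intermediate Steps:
G(B) = 1
O(Q, R) = -3 + R
√(r(25) + G(128)) - O(152, 59)/24144 = √(25 + 1) - (-3 + 59)/24144 = √26 - 56/24144 = √26 - 1*7/3018 = √26 - 7/3018 = -7/3018 + √26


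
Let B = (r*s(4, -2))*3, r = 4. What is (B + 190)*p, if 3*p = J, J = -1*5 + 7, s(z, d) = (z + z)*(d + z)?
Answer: 764/3 ≈ 254.67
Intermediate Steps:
s(z, d) = 2*z*(d + z) (s(z, d) = (2*z)*(d + z) = 2*z*(d + z))
J = 2 (J = -5 + 7 = 2)
p = 2/3 (p = (1/3)*2 = 2/3 ≈ 0.66667)
B = 192 (B = (4*(2*4*(-2 + 4)))*3 = (4*(2*4*2))*3 = (4*16)*3 = 64*3 = 192)
(B + 190)*p = (192 + 190)*(2/3) = 382*(2/3) = 764/3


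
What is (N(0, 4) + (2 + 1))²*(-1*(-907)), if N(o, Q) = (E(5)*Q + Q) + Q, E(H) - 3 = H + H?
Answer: 3599883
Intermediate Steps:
E(H) = 3 + 2*H (E(H) = 3 + (H + H) = 3 + 2*H)
N(o, Q) = 15*Q (N(o, Q) = ((3 + 2*5)*Q + Q) + Q = ((3 + 10)*Q + Q) + Q = (13*Q + Q) + Q = 14*Q + Q = 15*Q)
(N(0, 4) + (2 + 1))²*(-1*(-907)) = (15*4 + (2 + 1))²*(-1*(-907)) = (60 + 3)²*907 = 63²*907 = 3969*907 = 3599883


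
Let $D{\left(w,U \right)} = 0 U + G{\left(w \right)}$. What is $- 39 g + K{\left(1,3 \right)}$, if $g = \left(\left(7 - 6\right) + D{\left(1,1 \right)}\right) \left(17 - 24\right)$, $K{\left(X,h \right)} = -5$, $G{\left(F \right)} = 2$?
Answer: $814$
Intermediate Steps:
$D{\left(w,U \right)} = 2$ ($D{\left(w,U \right)} = 0 U + 2 = 0 + 2 = 2$)
$g = -21$ ($g = \left(\left(7 - 6\right) + 2\right) \left(17 - 24\right) = \left(1 + 2\right) \left(-7\right) = 3 \left(-7\right) = -21$)
$- 39 g + K{\left(1,3 \right)} = \left(-39\right) \left(-21\right) - 5 = 819 - 5 = 814$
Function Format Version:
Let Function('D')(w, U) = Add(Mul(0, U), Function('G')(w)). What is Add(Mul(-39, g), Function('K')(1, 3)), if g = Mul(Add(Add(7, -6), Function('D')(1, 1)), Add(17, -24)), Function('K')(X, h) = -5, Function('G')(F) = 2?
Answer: 814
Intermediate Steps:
Function('D')(w, U) = 2 (Function('D')(w, U) = Add(Mul(0, U), 2) = Add(0, 2) = 2)
g = -21 (g = Mul(Add(Add(7, -6), 2), Add(17, -24)) = Mul(Add(1, 2), -7) = Mul(3, -7) = -21)
Add(Mul(-39, g), Function('K')(1, 3)) = Add(Mul(-39, -21), -5) = Add(819, -5) = 814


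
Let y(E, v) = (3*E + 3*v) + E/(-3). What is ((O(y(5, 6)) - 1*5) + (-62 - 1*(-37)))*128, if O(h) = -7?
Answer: -4736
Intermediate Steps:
y(E, v) = 3*v + 8*E/3 (y(E, v) = (3*E + 3*v) + E*(-⅓) = (3*E + 3*v) - E/3 = 3*v + 8*E/3)
((O(y(5, 6)) - 1*5) + (-62 - 1*(-37)))*128 = ((-7 - 1*5) + (-62 - 1*(-37)))*128 = ((-7 - 5) + (-62 + 37))*128 = (-12 - 25)*128 = -37*128 = -4736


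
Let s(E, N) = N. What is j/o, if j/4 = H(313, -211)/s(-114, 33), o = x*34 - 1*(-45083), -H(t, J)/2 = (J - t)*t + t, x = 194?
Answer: 1309592/1705407 ≈ 0.76791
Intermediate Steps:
H(t, J) = -2*t - 2*t*(J - t) (H(t, J) = -2*((J - t)*t + t) = -2*(t*(J - t) + t) = -2*(t + t*(J - t)) = -2*t - 2*t*(J - t))
o = 51679 (o = 194*34 - 1*(-45083) = 6596 + 45083 = 51679)
j = 1309592/33 (j = 4*((2*313*(-1 + 313 - 1*(-211)))/33) = 4*((2*313*(-1 + 313 + 211))*(1/33)) = 4*((2*313*523)*(1/33)) = 4*(327398*(1/33)) = 4*(327398/33) = 1309592/33 ≈ 39685.)
j/o = (1309592/33)/51679 = (1309592/33)*(1/51679) = 1309592/1705407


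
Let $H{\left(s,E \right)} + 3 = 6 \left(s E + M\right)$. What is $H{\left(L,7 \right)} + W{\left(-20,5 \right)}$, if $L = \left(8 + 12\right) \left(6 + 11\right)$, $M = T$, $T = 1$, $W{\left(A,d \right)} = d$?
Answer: $14288$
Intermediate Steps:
$M = 1$
$L = 340$ ($L = 20 \cdot 17 = 340$)
$H{\left(s,E \right)} = 3 + 6 E s$ ($H{\left(s,E \right)} = -3 + 6 \left(s E + 1\right) = -3 + 6 \left(E s + 1\right) = -3 + 6 \left(1 + E s\right) = -3 + \left(6 + 6 E s\right) = 3 + 6 E s$)
$H{\left(L,7 \right)} + W{\left(-20,5 \right)} = \left(3 + 6 \cdot 7 \cdot 340\right) + 5 = \left(3 + 14280\right) + 5 = 14283 + 5 = 14288$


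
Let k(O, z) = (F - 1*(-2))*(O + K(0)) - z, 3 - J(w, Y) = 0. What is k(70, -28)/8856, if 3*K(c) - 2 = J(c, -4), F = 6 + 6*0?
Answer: 11/162 ≈ 0.067901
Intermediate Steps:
F = 6 (F = 6 + 0 = 6)
J(w, Y) = 3 (J(w, Y) = 3 - 1*0 = 3 + 0 = 3)
K(c) = 5/3 (K(c) = 2/3 + (1/3)*3 = 2/3 + 1 = 5/3)
k(O, z) = 40/3 - z + 8*O (k(O, z) = (6 - 1*(-2))*(O + 5/3) - z = (6 + 2)*(5/3 + O) - z = 8*(5/3 + O) - z = (40/3 + 8*O) - z = 40/3 - z + 8*O)
k(70, -28)/8856 = (40/3 - 1*(-28) + 8*70)/8856 = (40/3 + 28 + 560)*(1/8856) = (1804/3)*(1/8856) = 11/162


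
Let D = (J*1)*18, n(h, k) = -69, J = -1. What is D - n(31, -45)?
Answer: 51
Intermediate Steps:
D = -18 (D = -1*1*18 = -1*18 = -18)
D - n(31, -45) = -18 - 1*(-69) = -18 + 69 = 51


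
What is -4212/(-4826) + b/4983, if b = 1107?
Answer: 4388463/4007993 ≈ 1.0949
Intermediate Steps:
-4212/(-4826) + b/4983 = -4212/(-4826) + 1107/4983 = -4212*(-1/4826) + 1107*(1/4983) = 2106/2413 + 369/1661 = 4388463/4007993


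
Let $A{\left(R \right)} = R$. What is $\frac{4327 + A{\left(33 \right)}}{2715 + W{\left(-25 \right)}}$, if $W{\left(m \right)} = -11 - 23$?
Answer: $\frac{4360}{2681} \approx 1.6263$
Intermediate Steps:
$W{\left(m \right)} = -34$
$\frac{4327 + A{\left(33 \right)}}{2715 + W{\left(-25 \right)}} = \frac{4327 + 33}{2715 - 34} = \frac{4360}{2681}$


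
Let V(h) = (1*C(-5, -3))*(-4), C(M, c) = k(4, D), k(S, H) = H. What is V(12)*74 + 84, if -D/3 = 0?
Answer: 84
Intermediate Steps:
D = 0 (D = -3*0 = 0)
C(M, c) = 0
V(h) = 0 (V(h) = (1*0)*(-4) = 0*(-4) = 0)
V(12)*74 + 84 = 0*74 + 84 = 0 + 84 = 84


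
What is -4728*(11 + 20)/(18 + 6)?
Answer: -6107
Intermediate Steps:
-4728*(11 + 20)/(18 + 6) = -4728*31/24 = -6107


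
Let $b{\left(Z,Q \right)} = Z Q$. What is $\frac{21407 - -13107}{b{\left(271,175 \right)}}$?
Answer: $\frac{34514}{47425} \approx 0.72776$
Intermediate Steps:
$b{\left(Z,Q \right)} = Q Z$
$\frac{21407 - -13107}{b{\left(271,175 \right)}} = \frac{21407 - -13107}{175 \cdot 271} = \frac{21407 + 13107}{47425} = 34514 \cdot \frac{1}{47425} = \frac{34514}{47425}$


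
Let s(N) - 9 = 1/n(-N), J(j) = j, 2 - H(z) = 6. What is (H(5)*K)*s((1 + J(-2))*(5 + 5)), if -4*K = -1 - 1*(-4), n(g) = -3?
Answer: 26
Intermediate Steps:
H(z) = -4 (H(z) = 2 - 1*6 = 2 - 6 = -4)
s(N) = 26/3 (s(N) = 9 + 1/(-3) = 9 - 1/3 = 26/3)
K = -3/4 (K = -(-1 - 1*(-4))/4 = -(-1 + 4)/4 = -1/4*3 = -3/4 ≈ -0.75000)
(H(5)*K)*s((1 + J(-2))*(5 + 5)) = -4*(-3/4)*(26/3) = 3*(26/3) = 26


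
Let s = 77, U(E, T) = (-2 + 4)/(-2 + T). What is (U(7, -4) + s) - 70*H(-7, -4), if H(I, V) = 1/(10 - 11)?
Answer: 440/3 ≈ 146.67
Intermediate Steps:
U(E, T) = 2/(-2 + T)
H(I, V) = -1 (H(I, V) = 1/(-1) = -1)
(U(7, -4) + s) - 70*H(-7, -4) = (2/(-2 - 4) + 77) - 70*(-1) = (2/(-6) + 77) + 70 = (2*(-⅙) + 77) + 70 = (-⅓ + 77) + 70 = 230/3 + 70 = 440/3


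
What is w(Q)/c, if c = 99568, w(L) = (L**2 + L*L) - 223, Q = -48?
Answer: 4385/99568 ≈ 0.044040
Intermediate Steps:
w(L) = -223 + 2*L**2 (w(L) = (L**2 + L**2) - 223 = 2*L**2 - 223 = -223 + 2*L**2)
w(Q)/c = (-223 + 2*(-48)**2)/99568 = (-223 + 2*2304)*(1/99568) = (-223 + 4608)*(1/99568) = 4385*(1/99568) = 4385/99568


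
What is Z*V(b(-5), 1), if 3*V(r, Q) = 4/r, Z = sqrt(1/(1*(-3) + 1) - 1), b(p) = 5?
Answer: 2*I*sqrt(6)/15 ≈ 0.3266*I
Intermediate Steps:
Z = I*sqrt(6)/2 (Z = sqrt(1/(-3 + 1) - 1) = sqrt(1/(-2) - 1) = sqrt(-1/2 - 1) = sqrt(-3/2) = I*sqrt(6)/2 ≈ 1.2247*I)
V(r, Q) = 4/(3*r) (V(r, Q) = (4/r)/3 = 4/(3*r))
Z*V(b(-5), 1) = (I*sqrt(6)/2)*((4/3)/5) = (I*sqrt(6)/2)*((4/3)*(1/5)) = (I*sqrt(6)/2)*(4/15) = 2*I*sqrt(6)/15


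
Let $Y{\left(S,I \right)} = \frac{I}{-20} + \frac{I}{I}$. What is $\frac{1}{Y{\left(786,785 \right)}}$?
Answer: $- \frac{4}{153} \approx -0.026144$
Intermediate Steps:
$Y{\left(S,I \right)} = 1 - \frac{I}{20}$ ($Y{\left(S,I \right)} = I \left(- \frac{1}{20}\right) + 1 = - \frac{I}{20} + 1 = 1 - \frac{I}{20}$)
$\frac{1}{Y{\left(786,785 \right)}} = \frac{1}{1 - \frac{157}{4}} = \frac{1}{- \frac{153}{4}} = - \frac{4}{153}$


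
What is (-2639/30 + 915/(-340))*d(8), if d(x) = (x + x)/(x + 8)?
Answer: -92471/1020 ≈ -90.658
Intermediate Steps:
d(x) = 2*x/(8 + x) (d(x) = (2*x)/(8 + x) = 2*x/(8 + x))
(-2639/30 + 915/(-340))*d(8) = (-2639/30 + 915/(-340))*(2*8/(8 + 8)) = (-2639*1/30 + 915*(-1/340))*(2*8/16) = (-2639/30 - 183/68)*(2*8*(1/16)) = -92471/1020*1 = -92471/1020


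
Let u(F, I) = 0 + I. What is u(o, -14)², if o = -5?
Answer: 196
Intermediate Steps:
u(F, I) = I
u(o, -14)² = (-14)² = 196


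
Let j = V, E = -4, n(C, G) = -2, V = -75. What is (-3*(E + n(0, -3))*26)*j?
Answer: -35100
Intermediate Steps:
j = -75
(-3*(E + n(0, -3))*26)*j = (-3*(-4 - 2)*26)*(-75) = (-3*(-6)*26)*(-75) = (18*26)*(-75) = 468*(-75) = -35100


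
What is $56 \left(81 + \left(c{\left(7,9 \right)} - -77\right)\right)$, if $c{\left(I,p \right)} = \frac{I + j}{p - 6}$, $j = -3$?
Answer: $\frac{26768}{3} \approx 8922.7$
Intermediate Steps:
$c{\left(I,p \right)} = \frac{-3 + I}{-6 + p}$ ($c{\left(I,p \right)} = \frac{I - 3}{p - 6} = \frac{-3 + I}{-6 + p}$)
$56 \left(81 + \left(c{\left(7,9 \right)} - -77\right)\right) = 56 \left(81 + \left(\frac{-3 + 7}{-6 + 9} - -77\right)\right) = 56 \left(81 + \left(\frac{1}{3} \cdot 4 + 77\right)\right) = 56 \left(81 + \left(\frac{4}{3} + 77\right)\right) = 56 \left(81 + \frac{235}{3}\right) = 56 \cdot \frac{478}{3} = \frac{26768}{3}$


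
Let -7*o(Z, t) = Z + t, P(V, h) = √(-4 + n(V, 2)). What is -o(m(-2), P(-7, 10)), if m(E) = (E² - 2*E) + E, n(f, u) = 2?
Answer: 6/7 + I*√2/7 ≈ 0.85714 + 0.20203*I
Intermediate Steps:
m(E) = E² - E
P(V, h) = I*√2 (P(V, h) = √(-4 + 2) = √(-2) = I*√2)
o(Z, t) = -Z/7 - t/7 (o(Z, t) = -(Z + t)/7 = -Z/7 - t/7)
-o(m(-2), P(-7, 10)) = -(-(-2)*(-1 - 2)/7 - I*√2/7) = -(-(-2)*(-3)/7 - I*√2/7) = -(-⅐*6 - I*√2/7) = -(-6/7 - I*√2/7) = 6/7 + I*√2/7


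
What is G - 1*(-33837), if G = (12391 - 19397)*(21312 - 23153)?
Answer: 12931883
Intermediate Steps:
G = 12898046 (G = -7006*(-1841) = 12898046)
G - 1*(-33837) = 12898046 - 1*(-33837) = 12898046 + 33837 = 12931883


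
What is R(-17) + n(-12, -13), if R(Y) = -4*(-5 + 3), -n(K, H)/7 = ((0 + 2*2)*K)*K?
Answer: -4024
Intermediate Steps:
n(K, H) = -28*K² (n(K, H) = -7*(0 + 2*2)*K*K = -7*(0 + 4)*K*K = -7*4*K*K = -28*K²)
R(Y) = 8 (R(Y) = -4*(-2) = 8)
R(-17) + n(-12, -13) = 8 - 28*(-12)² = 8 - 28*144 = 8 - 4032 = -4024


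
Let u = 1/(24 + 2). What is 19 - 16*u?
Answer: 239/13 ≈ 18.385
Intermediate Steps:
u = 1/26 ≈ 0.038462
19 - 16*u = 19 - 16*1/26 = 19 - 8/13 = 239/13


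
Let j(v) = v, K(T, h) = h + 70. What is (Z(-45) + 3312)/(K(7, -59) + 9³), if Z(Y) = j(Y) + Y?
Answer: 1611/370 ≈ 4.3541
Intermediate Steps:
K(T, h) = 70 + h
Z(Y) = 2*Y (Z(Y) = Y + Y = 2*Y)
(Z(-45) + 3312)/(K(7, -59) + 9³) = (2*(-45) + 3312)/((70 - 59) + 9³) = (-90 + 3312)/(11 + 729) = 3222/740 = 3222*(1/740) = 1611/370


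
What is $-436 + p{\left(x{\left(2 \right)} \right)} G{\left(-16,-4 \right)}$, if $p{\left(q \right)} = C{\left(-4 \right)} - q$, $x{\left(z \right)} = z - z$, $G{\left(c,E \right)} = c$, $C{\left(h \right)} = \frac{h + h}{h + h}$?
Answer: $-452$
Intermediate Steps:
$C{\left(h \right)} = 1$ ($C{\left(h \right)} = \frac{2 h}{2 h} = 2 h \frac{1}{2 h} = 1$)
$x{\left(z \right)} = 0$
$p{\left(q \right)} = 1 - q$
$-436 + p{\left(x{\left(2 \right)} \right)} G{\left(-16,-4 \right)} = -436 + \left(1 - 0\right) \left(-16\right) = -436 + \left(1 + 0\right) \left(-16\right) = -436 + 1 \left(-16\right) = -436 - 16 = -452$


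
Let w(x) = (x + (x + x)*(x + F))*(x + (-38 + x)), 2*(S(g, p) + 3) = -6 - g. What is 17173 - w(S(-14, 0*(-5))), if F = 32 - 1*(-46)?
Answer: 22897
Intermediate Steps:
F = 78 (F = 32 + 46 = 78)
S(g, p) = -6 - g/2 (S(g, p) = -3 + (-6 - g)/2 = -3 + (-3 - g/2) = -6 - g/2)
w(x) = (-38 + 2*x)*(x + 2*x*(78 + x)) (w(x) = (x + (x + x)*(x + 78))*(x + (-38 + x)) = (x + (2*x)*(78 + x))*(-38 + 2*x) = (x + 2*x*(78 + x))*(-38 + 2*x) = (-38 + 2*x)*(x + 2*x*(78 + x)))
17173 - w(S(-14, 0*(-5))) = 17173 - 2*(-6 - 1/2*(-14))*(-2983 + 2*(-6 - 1/2*(-14))**2 + 119*(-6 - 1/2*(-14))) = 17173 - 2*(-6 + 7)*(-2983 + 2*(-6 + 7)**2 + 119*(-6 + 7)) = 17173 - 2*(-2983 + 2*1**2 + 119*1) = 17173 - 2*(-2983 + 2*1 + 119) = 17173 - 2*(-2983 + 2 + 119) = 17173 - 2*(-2862) = 17173 - 1*(-5724) = 17173 + 5724 = 22897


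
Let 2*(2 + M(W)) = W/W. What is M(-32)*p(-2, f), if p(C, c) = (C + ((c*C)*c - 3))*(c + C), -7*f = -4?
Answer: -4155/343 ≈ -12.114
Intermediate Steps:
f = 4/7 (f = -1/7*(-4) = 4/7 ≈ 0.57143)
M(W) = -3/2 (M(W) = -2 + (W/W)/2 = -2 + (1/2)*1 = -2 + 1/2 = -3/2)
p(C, c) = (C + c)*(-3 + C + C*c**2) (p(C, c) = (C + ((C*c)*c - 3))*(C + c) = (C + (C*c**2 - 3))*(C + c) = (C + (-3 + C*c**2))*(C + c) = (-3 + C + C*c**2)*(C + c) = (C + c)*(-3 + C + C*c**2))
M(-32)*p(-2, f) = -3*((-2)**2 - 3*(-2) - 3*4/7 - 2*4/7 - 2*(4/7)**3 + (-2)**2*(4/7)**2)/2 = -3*(4 + 6 - 12/7 - 8/7 - 2*64/343 + 4*(16/49))/2 = -3*(4 + 6 - 12/7 - 8/7 - 128/343 + 64/49)/2 = -3/2*2770/343 = -4155/343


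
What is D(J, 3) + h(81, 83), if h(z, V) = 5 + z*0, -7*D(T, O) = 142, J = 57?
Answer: -107/7 ≈ -15.286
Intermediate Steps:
D(T, O) = -142/7 (D(T, O) = -1/7*142 = -142/7)
h(z, V) = 5 (h(z, V) = 5 + 0 = 5)
D(J, 3) + h(81, 83) = -142/7 + 5 = -107/7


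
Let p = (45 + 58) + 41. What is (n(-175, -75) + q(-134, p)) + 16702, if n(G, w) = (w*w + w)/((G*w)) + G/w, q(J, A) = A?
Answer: 8845597/525 ≈ 16849.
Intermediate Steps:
p = 144 (p = 103 + 41 = 144)
n(G, w) = G/w + (w + w**2)/(G*w) (n(G, w) = (w**2 + w)*(1/(G*w)) + G/w = (w + w**2)*(1/(G*w)) + G/w = (w + w**2)/(G*w) + G/w = G/w + (w + w**2)/(G*w))
(n(-175, -75) + q(-134, p)) + 16702 = ((1/(-175) - 175/(-75) - 75/(-175)) + 144) + 16702 = ((-1/175 - 175*(-1/75) - 75*(-1/175)) + 144) + 16702 = ((-1/175 + 7/3 + 3/7) + 144) + 16702 = (1447/525 + 144) + 16702 = 77047/525 + 16702 = 8845597/525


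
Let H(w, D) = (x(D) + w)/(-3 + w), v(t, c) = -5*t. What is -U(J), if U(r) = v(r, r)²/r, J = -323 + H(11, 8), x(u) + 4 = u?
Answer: 64225/8 ≈ 8028.1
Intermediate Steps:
x(u) = -4 + u
H(w, D) = (-4 + D + w)/(-3 + w) (H(w, D) = ((-4 + D) + w)/(-3 + w) = (-4 + D + w)/(-3 + w))
J = -2569/8 (J = -323 + (-4 + 8 + 11)/(-3 + 11) = -323 + 15/8 = -2569/8 ≈ -321.13)
U(r) = 25*r (U(r) = (-5*r)²/r = (25*r²)/r = 25*r)
-U(J) = -25*(-2569)/8 = -1*(-64225/8) = 64225/8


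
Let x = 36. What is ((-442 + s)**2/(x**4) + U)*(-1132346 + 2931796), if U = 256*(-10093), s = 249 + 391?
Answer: -12051331019248475/2592 ≈ -4.6494e+12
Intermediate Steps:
s = 640
U = -2583808
((-442 + s)**2/(x**4) + U)*(-1132346 + 2931796) = ((-442 + 640)**2/(36**4) - 2583808)*(-1132346 + 2931796) = (198**2/1679616 - 2583808)*1799450 = (39204*(1/1679616) - 2583808)*1799450 = (121/5184 - 2583808)*1799450 = -13394460551/5184*1799450 = -12051331019248475/2592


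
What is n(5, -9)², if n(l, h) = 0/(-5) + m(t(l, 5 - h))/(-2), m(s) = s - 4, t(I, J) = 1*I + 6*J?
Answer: 7225/4 ≈ 1806.3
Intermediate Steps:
t(I, J) = I + 6*J
m(s) = -4 + s
n(l, h) = -13 + 3*h - l/2 (n(l, h) = 0/(-5) + (-4 + (l + 6*(5 - h)))/(-2) = 0*(-⅕) + (-4 + (l + (30 - 6*h)))*(-½) = 0 + (-4 + (30 + l - 6*h))*(-½) = 0 + (26 + l - 6*h)*(-½) = 0 + (-13 + 3*h - l/2) = -13 + 3*h - l/2)
n(5, -9)² = (-13 + 3*(-9) - ½*5)² = (-13 - 27 - 5/2)² = (-85/2)² = 7225/4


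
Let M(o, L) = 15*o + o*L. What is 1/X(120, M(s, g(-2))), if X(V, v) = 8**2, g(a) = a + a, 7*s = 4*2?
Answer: 1/64 ≈ 0.015625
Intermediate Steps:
s = 8/7 (s = (4*2)/7 = (1/7)*8 = 8/7 ≈ 1.1429)
g(a) = 2*a
M(o, L) = 15*o + L*o
X(V, v) = 64
1/X(120, M(s, g(-2))) = 1/64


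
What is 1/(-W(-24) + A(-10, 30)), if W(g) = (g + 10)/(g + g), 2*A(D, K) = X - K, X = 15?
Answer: -24/187 ≈ -0.12834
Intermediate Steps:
A(D, K) = 15/2 - K/2 (A(D, K) = (15 - K)/2 = 15/2 - K/2)
W(g) = (10 + g)/(2*g) (W(g) = (10 + g)/((2*g)) = (10 + g)*(1/(2*g)) = (10 + g)/(2*g))
1/(-W(-24) + A(-10, 30)) = 1/(-(10 - 24)/(2*(-24)) + (15/2 - ½*30)) = 1/(-(-1)*(-14)/(2*24) + (15/2 - 15)) = 1/(-1*7/24 - 15/2) = 1/(-7/24 - 15/2) = 1/(-187/24) = -24/187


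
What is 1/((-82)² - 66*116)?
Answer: -1/932 ≈ -0.0010730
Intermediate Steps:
1/((-82)² - 66*116) = 1/(6724 - 7656) = 1/(-932) = -1/932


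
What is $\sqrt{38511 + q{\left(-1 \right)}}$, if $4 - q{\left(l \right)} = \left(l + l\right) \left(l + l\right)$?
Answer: $3 \sqrt{4279} \approx 196.24$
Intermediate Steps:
$q{\left(l \right)} = 4 - 4 l^{2}$ ($q{\left(l \right)} = 4 - \left(l + l\right) \left(l + l\right) = 4 - 2 l 2 l = 4 - 4 l^{2}$)
$\sqrt{38511 + q{\left(-1 \right)}} = \sqrt{38511 + \left(4 - 4 \left(-1\right)^{2}\right)} = \sqrt{38511 + \left(4 - 4\right)} = \sqrt{38511 + 0} = \sqrt{38511} = 3 \sqrt{4279}$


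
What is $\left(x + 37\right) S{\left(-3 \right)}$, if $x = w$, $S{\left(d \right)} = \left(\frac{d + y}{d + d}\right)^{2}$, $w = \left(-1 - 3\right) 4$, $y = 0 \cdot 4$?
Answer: $\frac{21}{4} \approx 5.25$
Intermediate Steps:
$y = 0$
$w = -16$ ($w = \left(-4\right) 4 = -16$)
$S{\left(d \right)} = \frac{1}{4}$ ($S{\left(d \right)} = \left(\frac{d + 0}{d + d}\right)^{2} = \left(\frac{d}{2 d}\right)^{2} = \left(d \frac{1}{2 d}\right)^{2} = \left(\frac{1}{2}\right)^{2} = \frac{1}{4}$)
$x = -16$
$\left(x + 37\right) S{\left(-3 \right)} = \left(-16 + 37\right) \frac{1}{4} = 21 \cdot \frac{1}{4} = \frac{21}{4}$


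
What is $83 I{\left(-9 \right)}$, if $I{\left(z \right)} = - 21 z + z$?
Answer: $14940$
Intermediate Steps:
$I{\left(z \right)} = - 20 z$
$83 I{\left(-9 \right)} = 83 \left(\left(-20\right) \left(-9\right)\right) = 83 \cdot 180 = 14940$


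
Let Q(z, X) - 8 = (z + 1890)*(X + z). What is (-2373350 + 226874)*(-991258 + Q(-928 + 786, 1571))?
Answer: -3233970893592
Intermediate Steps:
Q(z, X) = 8 + (1890 + z)*(X + z) (Q(z, X) = 8 + (z + 1890)*(X + z) = 8 + (1890 + z)*(X + z))
(-2373350 + 226874)*(-991258 + Q(-928 + 786, 1571)) = (-2373350 + 226874)*(-991258 + (8 + (-928 + 786)² + 1890*1571 + 1890*(-928 + 786) + 1571*(-928 + 786))) = -2146476*(-991258 + (8 + (-142)² + 2969190 + 1890*(-142) + 1571*(-142))) = -2146476*(-991258 + (8 + 20164 + 2969190 - 268380 - 223082)) = -2146476*(-991258 + 2497900) = -2146476*1506642 = -3233970893592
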